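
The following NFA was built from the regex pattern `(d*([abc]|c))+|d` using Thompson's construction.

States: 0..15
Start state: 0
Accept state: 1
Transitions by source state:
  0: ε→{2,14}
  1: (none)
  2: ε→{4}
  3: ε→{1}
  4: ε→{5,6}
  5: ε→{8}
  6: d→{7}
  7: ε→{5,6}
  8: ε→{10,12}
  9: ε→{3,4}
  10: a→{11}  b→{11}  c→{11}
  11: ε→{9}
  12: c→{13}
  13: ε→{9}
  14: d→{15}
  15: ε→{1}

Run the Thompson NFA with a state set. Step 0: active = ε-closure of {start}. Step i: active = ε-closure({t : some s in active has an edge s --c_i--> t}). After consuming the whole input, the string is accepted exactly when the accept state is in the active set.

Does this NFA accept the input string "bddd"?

initial (ε-close {0}): {0,2,4,5,6,8,10,12,14}
'b' @ 1: {1,3,4,5,6,8,9,10,11,12}  [accepting]
'd' @ 2: {5,6,7,8,10,12}
'd' @ 3: {5,6,7,8,10,12}
'd' @ 4: {5,6,7,8,10,12}
final: {5,6,7,8,10,12}; accept 1 not in set

Answer: REJECT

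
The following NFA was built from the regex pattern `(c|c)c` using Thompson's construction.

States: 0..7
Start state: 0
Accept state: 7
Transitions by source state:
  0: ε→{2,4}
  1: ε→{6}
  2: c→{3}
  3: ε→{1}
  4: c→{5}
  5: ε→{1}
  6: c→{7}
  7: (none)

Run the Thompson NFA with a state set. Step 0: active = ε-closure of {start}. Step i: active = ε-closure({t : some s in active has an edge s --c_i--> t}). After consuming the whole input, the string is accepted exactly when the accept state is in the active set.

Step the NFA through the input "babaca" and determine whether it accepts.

Answer: REJECT

Steps:
S₀ = ε-closure({0}) = {0,2,4}
'b' @ 1: {}  — no active states
rest 'abaca' ignored (set empty)
end set {} — state 7 not in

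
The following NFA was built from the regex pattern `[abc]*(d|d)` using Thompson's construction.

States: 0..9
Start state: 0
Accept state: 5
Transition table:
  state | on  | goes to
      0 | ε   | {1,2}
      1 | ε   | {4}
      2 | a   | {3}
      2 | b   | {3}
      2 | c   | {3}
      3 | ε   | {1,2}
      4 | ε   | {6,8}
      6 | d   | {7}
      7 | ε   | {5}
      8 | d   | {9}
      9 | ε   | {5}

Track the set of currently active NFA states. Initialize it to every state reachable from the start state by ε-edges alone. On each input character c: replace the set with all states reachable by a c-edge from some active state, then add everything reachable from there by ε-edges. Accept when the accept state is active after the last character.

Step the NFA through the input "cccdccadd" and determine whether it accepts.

S₀ = ε-closure({0}) = {0,1,2,4,6,8}
'c' @ 1: {1,2,3,4,6,8}
'c' @ 2: {1,2,3,4,6,8}
'c' @ 3: {1,2,3,4,6,8}
'd' @ 4: {5,7,9}  [accepting]
'c' @ 5: {}  — dead — no transitions
rest 'cadd' ignored (set empty)
after full input: {}  (accept=5 not in)

Answer: REJECT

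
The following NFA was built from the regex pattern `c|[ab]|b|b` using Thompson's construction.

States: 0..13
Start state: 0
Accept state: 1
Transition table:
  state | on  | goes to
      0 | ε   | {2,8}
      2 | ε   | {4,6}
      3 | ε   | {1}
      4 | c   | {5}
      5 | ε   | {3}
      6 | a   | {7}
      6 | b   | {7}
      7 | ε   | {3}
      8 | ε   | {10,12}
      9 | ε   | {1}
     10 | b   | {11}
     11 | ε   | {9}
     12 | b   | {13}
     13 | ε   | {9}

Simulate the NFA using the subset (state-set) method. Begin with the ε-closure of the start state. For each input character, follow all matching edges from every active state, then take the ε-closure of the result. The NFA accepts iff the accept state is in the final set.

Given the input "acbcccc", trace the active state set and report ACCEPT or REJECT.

start: ε-closure({0}) = {0,2,4,6,8,10,12}
'a' @ 1: {1,3,7}  [accepting]
'c' @ 2: {}  — state set empty
rest 'bcccc' ignored (set empty)
end set {} — state 1 not in

Answer: REJECT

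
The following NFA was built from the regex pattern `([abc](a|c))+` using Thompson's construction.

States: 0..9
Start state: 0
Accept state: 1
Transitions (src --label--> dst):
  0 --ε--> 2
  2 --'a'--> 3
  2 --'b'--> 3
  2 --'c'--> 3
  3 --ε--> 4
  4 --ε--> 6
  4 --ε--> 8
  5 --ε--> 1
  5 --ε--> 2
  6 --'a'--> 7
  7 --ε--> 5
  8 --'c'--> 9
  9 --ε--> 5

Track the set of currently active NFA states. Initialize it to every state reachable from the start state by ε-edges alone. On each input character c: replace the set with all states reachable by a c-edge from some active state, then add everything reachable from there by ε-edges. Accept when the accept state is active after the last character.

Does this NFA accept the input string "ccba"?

Answer: ACCEPT

Steps:
start: ε-closure({0}) = {0,2}
'c' @ 1: {3,4,6,8}
'c' @ 2: {1,2,5,9}  (accept∈set)
'b' @ 3: {3,4,6,8}
'a' @ 4: {1,2,5,7}  (accept∈set)
final: {1,2,5,7}; accept 1 in set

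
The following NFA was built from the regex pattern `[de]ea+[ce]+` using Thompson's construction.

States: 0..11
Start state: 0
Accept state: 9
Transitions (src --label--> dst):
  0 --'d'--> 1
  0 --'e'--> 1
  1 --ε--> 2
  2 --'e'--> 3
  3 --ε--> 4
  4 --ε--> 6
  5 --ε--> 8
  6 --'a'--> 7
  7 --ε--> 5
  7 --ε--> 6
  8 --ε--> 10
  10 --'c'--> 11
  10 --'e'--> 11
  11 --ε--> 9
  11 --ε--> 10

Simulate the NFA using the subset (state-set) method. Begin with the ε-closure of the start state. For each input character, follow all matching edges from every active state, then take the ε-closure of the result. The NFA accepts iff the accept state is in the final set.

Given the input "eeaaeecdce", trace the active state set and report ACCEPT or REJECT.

start: ε-closure({0}) = {0}
'e' @ 1: {1,2}
'e' @ 2: {3,4,6}
'a' @ 3: {5,6,7,8,10}
'a' @ 4: {5,6,7,8,10}
'e' @ 5: {9,10,11}  ✓accept
'e' @ 6: {9,10,11}  ✓accept
'c' @ 7: {9,10,11}  ✓accept
'd' @ 8: {}  — state set empty
rest 'ce' ignored (set empty)
end set {} — state 9 not in

Answer: REJECT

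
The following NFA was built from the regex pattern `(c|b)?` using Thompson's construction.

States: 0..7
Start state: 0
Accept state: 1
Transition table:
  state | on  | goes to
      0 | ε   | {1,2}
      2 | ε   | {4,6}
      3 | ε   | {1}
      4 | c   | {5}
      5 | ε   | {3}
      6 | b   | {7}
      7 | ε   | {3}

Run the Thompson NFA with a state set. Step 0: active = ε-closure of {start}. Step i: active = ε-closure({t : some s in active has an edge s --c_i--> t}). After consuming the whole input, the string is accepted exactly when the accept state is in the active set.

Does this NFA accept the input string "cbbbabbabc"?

Answer: REJECT

Steps:
S₀ = ε-closure({0}) = {0,1,2,4,6}
'c' @ 1: {1,3,5}  ✓accept
'b' @ 2: {}  — no active states
rest 'bbabbabc' ignored (set empty)
after full input: {}  (accept=1 not in)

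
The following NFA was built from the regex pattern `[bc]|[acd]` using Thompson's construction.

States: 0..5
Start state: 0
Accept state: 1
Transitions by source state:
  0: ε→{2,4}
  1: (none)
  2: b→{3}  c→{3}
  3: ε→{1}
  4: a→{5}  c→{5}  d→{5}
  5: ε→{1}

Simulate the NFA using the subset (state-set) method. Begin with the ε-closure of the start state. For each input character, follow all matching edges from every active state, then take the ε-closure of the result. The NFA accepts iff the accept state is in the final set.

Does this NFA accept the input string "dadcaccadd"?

Answer: REJECT

Derivation:
start: ε-closure({0}) = {0,2,4}
'd' @ 1: {1,5}  ✓accept
'a' @ 2: {}  — state set empty
rest 'dcaccadd' ignored (set empty)
end set {} — state 1 not in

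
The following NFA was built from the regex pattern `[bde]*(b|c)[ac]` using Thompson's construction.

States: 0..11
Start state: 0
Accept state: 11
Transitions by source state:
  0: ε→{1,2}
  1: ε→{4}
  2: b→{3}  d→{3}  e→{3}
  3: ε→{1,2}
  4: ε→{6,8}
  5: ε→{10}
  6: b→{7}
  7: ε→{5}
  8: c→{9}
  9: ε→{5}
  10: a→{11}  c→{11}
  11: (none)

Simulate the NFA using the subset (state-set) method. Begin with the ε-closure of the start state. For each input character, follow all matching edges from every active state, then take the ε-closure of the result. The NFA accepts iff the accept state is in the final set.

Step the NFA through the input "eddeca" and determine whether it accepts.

Answer: ACCEPT

Trace:
initial (ε-close {0}): {0,1,2,4,6,8}
'e' @ 1: {1,2,3,4,6,8}
'd' @ 2: {1,2,3,4,6,8}
'd' @ 3: {1,2,3,4,6,8}
'e' @ 4: {1,2,3,4,6,8}
'c' @ 5: {5,9,10}
'a' @ 6: {11}  (accept∈set)
final: {11}; accept 11 in set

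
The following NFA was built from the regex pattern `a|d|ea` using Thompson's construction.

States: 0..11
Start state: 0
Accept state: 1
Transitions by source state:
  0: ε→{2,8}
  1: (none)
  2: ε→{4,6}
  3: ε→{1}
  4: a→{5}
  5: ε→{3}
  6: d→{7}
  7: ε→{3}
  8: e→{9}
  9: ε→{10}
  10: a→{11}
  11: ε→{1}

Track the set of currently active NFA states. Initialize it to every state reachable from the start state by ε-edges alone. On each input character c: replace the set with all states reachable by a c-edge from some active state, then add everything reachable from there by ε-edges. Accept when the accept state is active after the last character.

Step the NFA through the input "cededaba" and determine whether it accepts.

Answer: REJECT

Trace:
initial (ε-close {0}): {0,2,4,6,8}
'c' @ 1: {}  — no active states
rest 'ededaba' ignored (set empty)
final: {}; accept 1 not in set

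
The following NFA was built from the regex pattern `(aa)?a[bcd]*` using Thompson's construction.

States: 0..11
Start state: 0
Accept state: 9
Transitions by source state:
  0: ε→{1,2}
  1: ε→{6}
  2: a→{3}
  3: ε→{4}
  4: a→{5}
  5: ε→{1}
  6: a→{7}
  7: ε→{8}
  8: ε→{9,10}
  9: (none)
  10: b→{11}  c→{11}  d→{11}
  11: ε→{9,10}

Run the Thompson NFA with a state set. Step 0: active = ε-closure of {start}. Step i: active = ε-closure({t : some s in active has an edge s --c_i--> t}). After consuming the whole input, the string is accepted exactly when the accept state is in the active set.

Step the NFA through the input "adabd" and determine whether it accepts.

Answer: REJECT

Trace:
start: ε-closure({0}) = {0,1,2,6}
'a' @ 1: {3,4,7,8,9,10}  (accept∈set)
'd' @ 2: {9,10,11}  (accept∈set)
'a' @ 3: {}  — dead — no transitions
rest 'bd' ignored (set empty)
end set {} — state 9 not in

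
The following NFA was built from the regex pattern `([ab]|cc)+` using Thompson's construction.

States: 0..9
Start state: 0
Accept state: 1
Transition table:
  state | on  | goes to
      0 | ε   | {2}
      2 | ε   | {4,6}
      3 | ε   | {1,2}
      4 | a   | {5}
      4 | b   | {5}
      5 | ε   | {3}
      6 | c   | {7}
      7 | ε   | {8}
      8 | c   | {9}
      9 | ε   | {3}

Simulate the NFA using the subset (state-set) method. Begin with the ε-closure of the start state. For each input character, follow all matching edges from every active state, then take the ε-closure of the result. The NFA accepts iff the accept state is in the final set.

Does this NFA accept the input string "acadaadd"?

Answer: REJECT

Derivation:
S₀ = ε-closure({0}) = {0,2,4,6}
'a' @ 1: {1,2,3,4,5,6}  (accept∈set)
'c' @ 2: {7,8}
'a' @ 3: {}  — state set empty
rest 'daadd' ignored (set empty)
end set {} — state 1 not in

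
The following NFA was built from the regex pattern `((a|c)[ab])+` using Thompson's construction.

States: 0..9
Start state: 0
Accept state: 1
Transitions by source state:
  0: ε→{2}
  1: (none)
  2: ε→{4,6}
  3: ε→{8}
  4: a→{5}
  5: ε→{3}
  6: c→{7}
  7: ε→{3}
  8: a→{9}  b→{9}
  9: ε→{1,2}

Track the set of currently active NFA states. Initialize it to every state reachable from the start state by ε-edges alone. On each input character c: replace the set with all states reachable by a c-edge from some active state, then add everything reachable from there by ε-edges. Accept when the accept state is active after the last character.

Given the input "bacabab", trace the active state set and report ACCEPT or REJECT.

Answer: REJECT

Trace:
S₀ = ε-closure({0}) = {0,2,4,6}
'b' @ 1: {}  — dead — no transitions
rest 'acabab' ignored (set empty)
end set {} — state 1 not in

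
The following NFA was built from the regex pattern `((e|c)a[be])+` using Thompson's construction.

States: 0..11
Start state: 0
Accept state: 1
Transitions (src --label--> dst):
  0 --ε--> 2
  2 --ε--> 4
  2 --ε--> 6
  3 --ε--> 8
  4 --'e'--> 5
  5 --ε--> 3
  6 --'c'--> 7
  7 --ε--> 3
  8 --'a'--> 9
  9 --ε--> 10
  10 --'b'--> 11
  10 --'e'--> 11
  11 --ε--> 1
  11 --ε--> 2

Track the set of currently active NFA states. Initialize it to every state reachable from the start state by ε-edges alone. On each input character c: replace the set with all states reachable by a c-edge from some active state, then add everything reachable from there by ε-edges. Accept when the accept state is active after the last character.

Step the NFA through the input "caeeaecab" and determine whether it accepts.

Answer: ACCEPT

Steps:
initial (ε-close {0}): {0,2,4,6}
'c' @ 1: {3,7,8}
'a' @ 2: {9,10}
'e' @ 3: {1,2,4,6,11}  (accept∈set)
'e' @ 4: {3,5,8}
'a' @ 5: {9,10}
'e' @ 6: {1,2,4,6,11}  (accept∈set)
'c' @ 7: {3,7,8}
'a' @ 8: {9,10}
'b' @ 9: {1,2,4,6,11}  (accept∈set)
final: {1,2,4,6,11}; accept 1 in set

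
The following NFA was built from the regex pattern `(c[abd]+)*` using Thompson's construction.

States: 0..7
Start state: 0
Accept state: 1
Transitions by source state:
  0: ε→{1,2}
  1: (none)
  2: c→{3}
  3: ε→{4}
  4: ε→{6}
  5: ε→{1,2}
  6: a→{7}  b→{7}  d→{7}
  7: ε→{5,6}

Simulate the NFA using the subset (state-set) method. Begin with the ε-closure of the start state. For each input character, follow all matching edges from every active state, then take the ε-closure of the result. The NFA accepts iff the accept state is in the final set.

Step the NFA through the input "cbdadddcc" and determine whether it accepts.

start: ε-closure({0}) = {0,1,2}
'c' @ 1: {3,4,6}
'b' @ 2: {1,2,5,6,7}  (accept∈set)
'd' @ 3: {1,2,5,6,7}  (accept∈set)
'a' @ 4: {1,2,5,6,7}  (accept∈set)
'd' @ 5: {1,2,5,6,7}  (accept∈set)
'd' @ 6: {1,2,5,6,7}  (accept∈set)
'd' @ 7: {1,2,5,6,7}  (accept∈set)
'c' @ 8: {3,4,6}
'c' @ 9: {}  — dead — no transitions
end set {} — state 1 not in

Answer: REJECT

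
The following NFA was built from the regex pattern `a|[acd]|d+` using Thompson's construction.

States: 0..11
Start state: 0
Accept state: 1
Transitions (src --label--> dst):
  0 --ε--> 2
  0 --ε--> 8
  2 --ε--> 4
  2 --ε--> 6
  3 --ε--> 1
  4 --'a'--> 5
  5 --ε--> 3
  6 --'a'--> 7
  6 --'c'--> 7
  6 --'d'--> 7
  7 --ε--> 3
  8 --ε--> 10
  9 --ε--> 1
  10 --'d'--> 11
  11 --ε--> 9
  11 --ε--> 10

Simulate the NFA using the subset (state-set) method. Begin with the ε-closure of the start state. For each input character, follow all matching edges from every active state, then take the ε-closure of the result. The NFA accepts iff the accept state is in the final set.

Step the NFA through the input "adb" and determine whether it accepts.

Answer: REJECT

Trace:
start: ε-closure({0}) = {0,2,4,6,8,10}
'a' @ 1: {1,3,5,7}  (accept∈set)
'd' @ 2: {}  — no active states
rest 'b' ignored (set empty)
final: {}; accept 1 not in set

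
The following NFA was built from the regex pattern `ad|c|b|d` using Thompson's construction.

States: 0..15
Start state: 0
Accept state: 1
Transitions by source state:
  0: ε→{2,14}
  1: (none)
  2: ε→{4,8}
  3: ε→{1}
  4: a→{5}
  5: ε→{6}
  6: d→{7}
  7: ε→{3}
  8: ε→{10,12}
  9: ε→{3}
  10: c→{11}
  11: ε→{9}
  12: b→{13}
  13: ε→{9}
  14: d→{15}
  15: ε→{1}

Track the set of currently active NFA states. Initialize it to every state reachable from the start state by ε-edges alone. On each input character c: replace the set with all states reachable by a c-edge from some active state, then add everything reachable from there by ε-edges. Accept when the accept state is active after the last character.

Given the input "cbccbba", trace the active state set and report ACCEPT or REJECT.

Answer: REJECT

Derivation:
start: ε-closure({0}) = {0,2,4,8,10,12,14}
'c' @ 1: {1,3,9,11}  (accept∈set)
'b' @ 2: {}  — dead — no transitions
rest 'ccbba' ignored (set empty)
end set {} — state 1 not in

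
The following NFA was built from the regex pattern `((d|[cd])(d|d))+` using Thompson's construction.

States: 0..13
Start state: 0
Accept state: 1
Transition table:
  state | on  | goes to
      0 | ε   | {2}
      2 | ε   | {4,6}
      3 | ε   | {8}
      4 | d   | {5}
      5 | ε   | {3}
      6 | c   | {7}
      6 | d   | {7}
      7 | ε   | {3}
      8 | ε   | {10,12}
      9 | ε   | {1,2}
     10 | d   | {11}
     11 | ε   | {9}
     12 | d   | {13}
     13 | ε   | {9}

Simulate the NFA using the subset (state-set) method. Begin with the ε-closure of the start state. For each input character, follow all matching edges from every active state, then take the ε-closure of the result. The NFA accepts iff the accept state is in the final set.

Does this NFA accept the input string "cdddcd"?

initial (ε-close {0}): {0,2,4,6}
'c' @ 1: {3,7,8,10,12}
'd' @ 2: {1,2,4,6,9,11,13}  (accept∈set)
'd' @ 3: {3,5,7,8,10,12}
'd' @ 4: {1,2,4,6,9,11,13}  (accept∈set)
'c' @ 5: {3,7,8,10,12}
'd' @ 6: {1,2,4,6,9,11,13}  (accept∈set)
after full input: {1,2,4,6,9,11,13}  (accept=1 in)

Answer: ACCEPT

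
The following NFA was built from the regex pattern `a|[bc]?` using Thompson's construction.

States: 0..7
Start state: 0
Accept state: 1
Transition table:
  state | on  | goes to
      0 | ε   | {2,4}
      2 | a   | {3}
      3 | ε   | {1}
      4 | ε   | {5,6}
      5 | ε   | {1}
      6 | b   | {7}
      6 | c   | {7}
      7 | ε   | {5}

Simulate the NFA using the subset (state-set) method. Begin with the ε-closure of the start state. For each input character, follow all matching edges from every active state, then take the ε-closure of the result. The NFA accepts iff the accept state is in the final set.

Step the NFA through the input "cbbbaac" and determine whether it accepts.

Answer: REJECT

Derivation:
start: ε-closure({0}) = {0,1,2,4,5,6}
'c' @ 1: {1,5,7}  ✓accept
'b' @ 2: {}  — state set empty
rest 'bbaac' ignored (set empty)
final: {}; accept 1 not in set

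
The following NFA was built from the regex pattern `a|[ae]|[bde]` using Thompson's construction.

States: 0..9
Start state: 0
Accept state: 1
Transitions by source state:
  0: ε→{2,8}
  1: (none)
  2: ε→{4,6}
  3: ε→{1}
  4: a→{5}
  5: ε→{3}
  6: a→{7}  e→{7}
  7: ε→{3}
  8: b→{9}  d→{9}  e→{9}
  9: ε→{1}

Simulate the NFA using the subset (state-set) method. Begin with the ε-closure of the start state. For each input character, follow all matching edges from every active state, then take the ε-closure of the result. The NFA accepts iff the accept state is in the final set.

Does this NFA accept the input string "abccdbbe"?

Answer: REJECT

Steps:
S₀ = ε-closure({0}) = {0,2,4,6,8}
'a' @ 1: {1,3,5,7}  [accepting]
'b' @ 2: {}  — dead — no transitions
rest 'ccdbbe' ignored (set empty)
end set {} — state 1 not in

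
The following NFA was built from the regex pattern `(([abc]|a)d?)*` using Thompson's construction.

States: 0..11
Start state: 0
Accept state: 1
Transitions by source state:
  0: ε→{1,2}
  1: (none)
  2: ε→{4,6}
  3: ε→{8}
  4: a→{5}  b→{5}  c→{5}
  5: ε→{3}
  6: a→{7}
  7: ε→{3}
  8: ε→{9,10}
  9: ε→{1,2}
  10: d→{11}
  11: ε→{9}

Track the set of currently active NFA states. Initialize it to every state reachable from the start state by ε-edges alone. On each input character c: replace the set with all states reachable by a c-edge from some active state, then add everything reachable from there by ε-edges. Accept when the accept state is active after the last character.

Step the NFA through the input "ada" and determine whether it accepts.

Answer: ACCEPT

Trace:
start: ε-closure({0}) = {0,1,2,4,6}
'a' @ 1: {1,2,3,4,5,6,7,8,9,10}  ✓accept
'd' @ 2: {1,2,4,6,9,11}  ✓accept
'a' @ 3: {1,2,3,4,5,6,7,8,9,10}  ✓accept
after full input: {1,2,3,4,5,6,7,8,9,10}  (accept=1 in)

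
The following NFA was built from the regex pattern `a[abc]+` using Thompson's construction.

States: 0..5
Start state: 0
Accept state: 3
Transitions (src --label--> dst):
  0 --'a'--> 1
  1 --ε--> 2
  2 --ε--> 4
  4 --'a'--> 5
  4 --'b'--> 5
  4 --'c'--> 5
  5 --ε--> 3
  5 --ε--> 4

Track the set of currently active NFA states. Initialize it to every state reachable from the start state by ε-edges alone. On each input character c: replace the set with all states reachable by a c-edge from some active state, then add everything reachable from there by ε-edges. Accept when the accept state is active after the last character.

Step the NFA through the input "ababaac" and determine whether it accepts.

Answer: ACCEPT

Trace:
initial (ε-close {0}): {0}
'a' @ 1: {1,2,4}
'b' @ 2: {3,4,5}  [accepting]
'a' @ 3: {3,4,5}  [accepting]
'b' @ 4: {3,4,5}  [accepting]
'a' @ 5: {3,4,5}  [accepting]
'a' @ 6: {3,4,5}  [accepting]
'c' @ 7: {3,4,5}  [accepting]
end set {3,4,5} — state 3 in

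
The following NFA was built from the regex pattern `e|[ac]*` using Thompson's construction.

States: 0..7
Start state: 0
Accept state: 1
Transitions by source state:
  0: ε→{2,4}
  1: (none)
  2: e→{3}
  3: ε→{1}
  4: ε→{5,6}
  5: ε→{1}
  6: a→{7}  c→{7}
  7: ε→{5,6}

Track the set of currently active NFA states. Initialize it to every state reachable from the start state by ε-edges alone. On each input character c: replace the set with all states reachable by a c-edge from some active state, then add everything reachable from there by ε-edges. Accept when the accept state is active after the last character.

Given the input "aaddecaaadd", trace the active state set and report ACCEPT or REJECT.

Answer: REJECT

Derivation:
initial (ε-close {0}): {0,1,2,4,5,6}
'a' @ 1: {1,5,6,7}  [accepting]
'a' @ 2: {1,5,6,7}  [accepting]
'd' @ 3: {}  — dead — no transitions
rest 'decaaadd' ignored (set empty)
end set {} — state 1 not in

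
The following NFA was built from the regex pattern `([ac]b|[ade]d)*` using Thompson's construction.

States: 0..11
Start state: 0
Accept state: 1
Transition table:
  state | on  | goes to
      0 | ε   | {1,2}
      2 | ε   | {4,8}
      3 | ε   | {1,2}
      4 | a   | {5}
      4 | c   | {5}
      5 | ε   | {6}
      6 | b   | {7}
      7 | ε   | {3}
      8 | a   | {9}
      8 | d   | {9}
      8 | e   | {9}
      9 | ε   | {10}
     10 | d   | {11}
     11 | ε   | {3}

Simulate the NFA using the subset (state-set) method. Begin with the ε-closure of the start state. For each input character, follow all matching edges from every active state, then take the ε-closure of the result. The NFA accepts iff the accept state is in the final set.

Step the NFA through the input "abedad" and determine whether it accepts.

S₀ = ε-closure({0}) = {0,1,2,4,8}
'a' @ 1: {5,6,9,10}
'b' @ 2: {1,2,3,4,7,8}  [accepting]
'e' @ 3: {9,10}
'd' @ 4: {1,2,3,4,8,11}  [accepting]
'a' @ 5: {5,6,9,10}
'd' @ 6: {1,2,3,4,8,11}  [accepting]
after full input: {1,2,3,4,8,11}  (accept=1 in)

Answer: ACCEPT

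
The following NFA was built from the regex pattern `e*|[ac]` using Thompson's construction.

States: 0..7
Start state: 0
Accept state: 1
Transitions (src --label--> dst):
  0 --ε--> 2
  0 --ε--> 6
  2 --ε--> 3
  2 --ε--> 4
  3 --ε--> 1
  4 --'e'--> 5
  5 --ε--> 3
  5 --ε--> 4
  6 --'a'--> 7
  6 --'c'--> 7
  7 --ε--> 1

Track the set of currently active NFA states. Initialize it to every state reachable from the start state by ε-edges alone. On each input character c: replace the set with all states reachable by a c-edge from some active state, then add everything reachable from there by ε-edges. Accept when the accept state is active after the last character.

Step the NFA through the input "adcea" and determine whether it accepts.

start: ε-closure({0}) = {0,1,2,3,4,6}
'a' @ 1: {1,7}  [accepting]
'd' @ 2: {}  — no active states
rest 'cea' ignored (set empty)
end set {} — state 1 not in

Answer: REJECT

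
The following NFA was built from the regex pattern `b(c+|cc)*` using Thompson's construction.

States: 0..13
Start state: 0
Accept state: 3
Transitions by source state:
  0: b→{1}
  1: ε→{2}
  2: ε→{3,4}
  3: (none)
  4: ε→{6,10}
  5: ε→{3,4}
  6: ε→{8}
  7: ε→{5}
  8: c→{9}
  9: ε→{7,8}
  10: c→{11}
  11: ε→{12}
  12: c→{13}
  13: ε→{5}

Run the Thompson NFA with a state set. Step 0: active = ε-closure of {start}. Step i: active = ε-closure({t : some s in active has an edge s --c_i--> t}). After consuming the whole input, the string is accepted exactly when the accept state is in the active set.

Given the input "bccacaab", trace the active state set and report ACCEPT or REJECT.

S₀ = ε-closure({0}) = {0}
'b' @ 1: {1,2,3,4,6,8,10}  ✓accept
'c' @ 2: {3,4,5,6,7,8,9,10,11,12}  ✓accept
'c' @ 3: {3,4,5,6,7,8,9,10,11,12,13}  ✓accept
'a' @ 4: {}  — state set empty
rest 'caab' ignored (set empty)
end set {} — state 3 not in

Answer: REJECT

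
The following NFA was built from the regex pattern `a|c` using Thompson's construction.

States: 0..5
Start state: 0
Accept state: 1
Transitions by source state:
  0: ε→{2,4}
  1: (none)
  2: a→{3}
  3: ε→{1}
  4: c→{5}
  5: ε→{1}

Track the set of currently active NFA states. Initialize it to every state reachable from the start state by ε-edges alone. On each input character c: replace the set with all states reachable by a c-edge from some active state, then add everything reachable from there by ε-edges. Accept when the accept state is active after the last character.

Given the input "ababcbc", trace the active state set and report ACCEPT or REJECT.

Answer: REJECT

Steps:
S₀ = ε-closure({0}) = {0,2,4}
'a' @ 1: {1,3}  [accepting]
'b' @ 2: {}  — state set empty
rest 'abcbc' ignored (set empty)
final: {}; accept 1 not in set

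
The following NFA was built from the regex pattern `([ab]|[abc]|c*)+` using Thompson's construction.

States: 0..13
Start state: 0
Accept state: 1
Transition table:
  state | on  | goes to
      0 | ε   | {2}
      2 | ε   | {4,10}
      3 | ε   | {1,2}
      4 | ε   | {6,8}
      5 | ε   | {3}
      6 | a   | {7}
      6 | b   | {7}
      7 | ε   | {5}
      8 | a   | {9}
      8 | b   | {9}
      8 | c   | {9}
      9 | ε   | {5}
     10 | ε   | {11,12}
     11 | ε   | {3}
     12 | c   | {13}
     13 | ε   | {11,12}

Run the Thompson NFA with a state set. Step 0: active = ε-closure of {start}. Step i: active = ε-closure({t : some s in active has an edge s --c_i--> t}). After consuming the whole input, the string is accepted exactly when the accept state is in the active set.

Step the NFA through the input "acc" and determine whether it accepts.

S₀ = ε-closure({0}) = {0,1,2,3,4,6,8,10,11,12}
'a' @ 1: {1,2,3,4,5,6,7,8,9,10,11,12}  [accepting]
'c' @ 2: {1,2,3,4,5,6,8,9,10,11,12,13}  [accepting]
'c' @ 3: {1,2,3,4,5,6,8,9,10,11,12,13}  [accepting]
end set {1,2,3,4,5,6,8,9,10,11,12,13} — state 1 in

Answer: ACCEPT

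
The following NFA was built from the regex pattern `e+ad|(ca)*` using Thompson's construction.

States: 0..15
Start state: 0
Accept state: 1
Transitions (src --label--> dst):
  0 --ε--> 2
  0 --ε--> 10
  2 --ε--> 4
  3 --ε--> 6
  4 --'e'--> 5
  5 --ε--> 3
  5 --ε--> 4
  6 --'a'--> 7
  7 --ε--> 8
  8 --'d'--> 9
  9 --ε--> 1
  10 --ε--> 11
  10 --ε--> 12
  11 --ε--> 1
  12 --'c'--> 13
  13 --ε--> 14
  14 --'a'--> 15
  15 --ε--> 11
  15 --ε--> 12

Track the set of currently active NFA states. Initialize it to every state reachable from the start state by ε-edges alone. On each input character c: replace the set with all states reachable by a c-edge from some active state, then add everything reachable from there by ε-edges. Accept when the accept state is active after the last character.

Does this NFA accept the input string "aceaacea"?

Answer: REJECT

Trace:
initial (ε-close {0}): {0,1,2,4,10,11,12}
'a' @ 1: {}  — state set empty
rest 'ceaacea' ignored (set empty)
after full input: {}  (accept=1 not in)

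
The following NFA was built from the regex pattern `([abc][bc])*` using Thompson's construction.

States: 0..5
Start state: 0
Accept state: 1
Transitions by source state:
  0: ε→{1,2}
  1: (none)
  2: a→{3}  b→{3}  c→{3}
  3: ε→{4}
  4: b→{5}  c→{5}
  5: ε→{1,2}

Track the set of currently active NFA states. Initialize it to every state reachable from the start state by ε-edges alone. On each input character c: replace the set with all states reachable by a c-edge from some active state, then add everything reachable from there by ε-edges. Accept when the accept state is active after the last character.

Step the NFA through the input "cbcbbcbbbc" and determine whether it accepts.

S₀ = ε-closure({0}) = {0,1,2}
'c' @ 1: {3,4}
'b' @ 2: {1,2,5}  [accepting]
'c' @ 3: {3,4}
'b' @ 4: {1,2,5}  [accepting]
'b' @ 5: {3,4}
'c' @ 6: {1,2,5}  [accepting]
'b' @ 7: {3,4}
'b' @ 8: {1,2,5}  [accepting]
'b' @ 9: {3,4}
'c' @ 10: {1,2,5}  [accepting]
final: {1,2,5}; accept 1 in set

Answer: ACCEPT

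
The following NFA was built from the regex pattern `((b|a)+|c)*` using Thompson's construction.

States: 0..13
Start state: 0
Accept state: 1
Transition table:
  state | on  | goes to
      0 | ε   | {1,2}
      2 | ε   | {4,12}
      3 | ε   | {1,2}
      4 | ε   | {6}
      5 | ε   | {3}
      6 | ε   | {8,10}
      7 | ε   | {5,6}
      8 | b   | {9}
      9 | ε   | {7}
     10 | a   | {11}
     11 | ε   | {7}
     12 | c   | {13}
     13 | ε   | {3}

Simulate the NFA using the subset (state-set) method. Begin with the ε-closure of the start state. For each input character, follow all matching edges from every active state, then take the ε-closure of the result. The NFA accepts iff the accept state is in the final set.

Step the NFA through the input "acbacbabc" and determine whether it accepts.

Answer: ACCEPT

Trace:
initial (ε-close {0}): {0,1,2,4,6,8,10,12}
'a' @ 1: {1,2,3,4,5,6,7,8,10,11,12}  (accept∈set)
'c' @ 2: {1,2,3,4,6,8,10,12,13}  (accept∈set)
'b' @ 3: {1,2,3,4,5,6,7,8,9,10,12}  (accept∈set)
'a' @ 4: {1,2,3,4,5,6,7,8,10,11,12}  (accept∈set)
'c' @ 5: {1,2,3,4,6,8,10,12,13}  (accept∈set)
'b' @ 6: {1,2,3,4,5,6,7,8,9,10,12}  (accept∈set)
'a' @ 7: {1,2,3,4,5,6,7,8,10,11,12}  (accept∈set)
'b' @ 8: {1,2,3,4,5,6,7,8,9,10,12}  (accept∈set)
'c' @ 9: {1,2,3,4,6,8,10,12,13}  (accept∈set)
final: {1,2,3,4,6,8,10,12,13}; accept 1 in set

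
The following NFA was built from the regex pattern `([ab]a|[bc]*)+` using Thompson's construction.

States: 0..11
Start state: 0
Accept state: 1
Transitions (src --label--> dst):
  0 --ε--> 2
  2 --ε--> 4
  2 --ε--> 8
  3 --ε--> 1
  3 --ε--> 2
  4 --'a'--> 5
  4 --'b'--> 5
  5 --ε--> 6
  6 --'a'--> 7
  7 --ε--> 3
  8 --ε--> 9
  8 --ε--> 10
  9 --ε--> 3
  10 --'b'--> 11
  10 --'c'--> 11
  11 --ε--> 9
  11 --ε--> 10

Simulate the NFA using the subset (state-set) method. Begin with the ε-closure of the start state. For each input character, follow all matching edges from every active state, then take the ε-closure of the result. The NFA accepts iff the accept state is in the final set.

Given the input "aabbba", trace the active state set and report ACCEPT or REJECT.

Answer: ACCEPT

Derivation:
start: ε-closure({0}) = {0,1,2,3,4,8,9,10}
'a' @ 1: {5,6}
'a' @ 2: {1,2,3,4,7,8,9,10}  ✓accept
'b' @ 3: {1,2,3,4,5,6,8,9,10,11}  ✓accept
'b' @ 4: {1,2,3,4,5,6,8,9,10,11}  ✓accept
'b' @ 5: {1,2,3,4,5,6,8,9,10,11}  ✓accept
'a' @ 6: {1,2,3,4,5,6,7,8,9,10}  ✓accept
after full input: {1,2,3,4,5,6,7,8,9,10}  (accept=1 in)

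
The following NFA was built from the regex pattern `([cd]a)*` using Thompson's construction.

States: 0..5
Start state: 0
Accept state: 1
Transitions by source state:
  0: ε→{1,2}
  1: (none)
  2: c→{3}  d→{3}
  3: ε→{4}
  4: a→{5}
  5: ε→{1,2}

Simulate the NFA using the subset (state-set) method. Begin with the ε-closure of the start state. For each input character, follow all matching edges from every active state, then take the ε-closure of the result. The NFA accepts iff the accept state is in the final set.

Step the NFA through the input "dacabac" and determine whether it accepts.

Answer: REJECT

Trace:
initial (ε-close {0}): {0,1,2}
'd' @ 1: {3,4}
'a' @ 2: {1,2,5}  [accepting]
'c' @ 3: {3,4}
'a' @ 4: {1,2,5}  [accepting]
'b' @ 5: {}  — no active states
rest 'ac' ignored (set empty)
end set {} — state 1 not in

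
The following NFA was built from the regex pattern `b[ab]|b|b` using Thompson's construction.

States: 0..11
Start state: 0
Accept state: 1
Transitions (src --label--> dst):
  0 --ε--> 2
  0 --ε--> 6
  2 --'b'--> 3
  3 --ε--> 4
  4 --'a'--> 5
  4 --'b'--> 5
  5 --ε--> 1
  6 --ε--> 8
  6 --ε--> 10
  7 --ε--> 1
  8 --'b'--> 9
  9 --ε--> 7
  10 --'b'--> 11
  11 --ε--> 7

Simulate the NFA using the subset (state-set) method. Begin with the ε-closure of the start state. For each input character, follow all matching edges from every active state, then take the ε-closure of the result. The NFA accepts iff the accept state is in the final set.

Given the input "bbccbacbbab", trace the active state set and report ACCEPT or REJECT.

Answer: REJECT

Derivation:
initial (ε-close {0}): {0,2,6,8,10}
'b' @ 1: {1,3,4,7,9,11}  [accepting]
'b' @ 2: {1,5}  [accepting]
'c' @ 3: {}  — no active states
rest 'cbacbbab' ignored (set empty)
after full input: {}  (accept=1 not in)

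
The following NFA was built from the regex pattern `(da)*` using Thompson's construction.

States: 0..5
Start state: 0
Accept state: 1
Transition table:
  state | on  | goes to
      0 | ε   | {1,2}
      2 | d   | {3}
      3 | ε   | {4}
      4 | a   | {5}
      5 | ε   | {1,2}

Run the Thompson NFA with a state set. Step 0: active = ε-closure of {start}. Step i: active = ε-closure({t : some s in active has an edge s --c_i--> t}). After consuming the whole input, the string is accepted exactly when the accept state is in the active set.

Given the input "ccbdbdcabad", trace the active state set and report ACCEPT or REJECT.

initial (ε-close {0}): {0,1,2}
'c' @ 1: {}  — no active states
rest 'cbdbdcabad' ignored (set empty)
end set {} — state 1 not in

Answer: REJECT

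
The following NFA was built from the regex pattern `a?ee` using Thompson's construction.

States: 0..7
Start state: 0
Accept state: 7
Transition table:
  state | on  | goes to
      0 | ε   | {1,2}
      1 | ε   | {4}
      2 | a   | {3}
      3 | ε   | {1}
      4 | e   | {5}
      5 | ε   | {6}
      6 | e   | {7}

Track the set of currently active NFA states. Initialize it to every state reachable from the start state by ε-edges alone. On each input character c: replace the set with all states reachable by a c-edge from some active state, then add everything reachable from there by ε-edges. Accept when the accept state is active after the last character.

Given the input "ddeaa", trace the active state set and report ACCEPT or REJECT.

S₀ = ε-closure({0}) = {0,1,2,4}
'd' @ 1: {}  — dead — no transitions
rest 'deaa' ignored (set empty)
after full input: {}  (accept=7 not in)

Answer: REJECT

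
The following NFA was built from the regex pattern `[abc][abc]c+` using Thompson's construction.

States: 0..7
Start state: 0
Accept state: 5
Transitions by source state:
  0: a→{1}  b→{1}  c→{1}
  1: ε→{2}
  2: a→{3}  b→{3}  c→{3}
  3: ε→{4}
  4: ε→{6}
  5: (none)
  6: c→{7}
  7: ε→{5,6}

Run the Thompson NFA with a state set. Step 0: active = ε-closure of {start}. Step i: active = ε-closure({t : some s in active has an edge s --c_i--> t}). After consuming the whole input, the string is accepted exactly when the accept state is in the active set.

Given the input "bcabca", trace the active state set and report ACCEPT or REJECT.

Answer: REJECT

Steps:
initial (ε-close {0}): {0}
'b' @ 1: {1,2}
'c' @ 2: {3,4,6}
'a' @ 3: {}  — no active states
rest 'bca' ignored (set empty)
end set {} — state 5 not in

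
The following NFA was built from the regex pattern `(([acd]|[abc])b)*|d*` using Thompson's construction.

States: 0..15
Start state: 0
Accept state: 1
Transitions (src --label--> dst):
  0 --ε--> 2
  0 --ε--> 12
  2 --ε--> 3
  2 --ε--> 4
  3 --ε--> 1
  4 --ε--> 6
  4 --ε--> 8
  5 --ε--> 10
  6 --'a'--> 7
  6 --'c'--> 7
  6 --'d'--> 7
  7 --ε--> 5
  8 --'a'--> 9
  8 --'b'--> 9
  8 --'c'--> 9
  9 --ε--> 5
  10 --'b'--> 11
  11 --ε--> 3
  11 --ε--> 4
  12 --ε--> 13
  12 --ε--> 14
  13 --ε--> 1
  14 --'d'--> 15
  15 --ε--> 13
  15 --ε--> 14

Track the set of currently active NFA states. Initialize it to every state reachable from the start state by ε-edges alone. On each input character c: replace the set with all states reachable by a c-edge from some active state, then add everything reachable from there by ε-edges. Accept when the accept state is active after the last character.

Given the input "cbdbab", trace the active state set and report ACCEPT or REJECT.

start: ε-closure({0}) = {0,1,2,3,4,6,8,12,13,14}
'c' @ 1: {5,7,9,10}
'b' @ 2: {1,3,4,6,8,11}  [accepting]
'd' @ 3: {5,7,10}
'b' @ 4: {1,3,4,6,8,11}  [accepting]
'a' @ 5: {5,7,9,10}
'b' @ 6: {1,3,4,6,8,11}  [accepting]
end set {1,3,4,6,8,11} — state 1 in

Answer: ACCEPT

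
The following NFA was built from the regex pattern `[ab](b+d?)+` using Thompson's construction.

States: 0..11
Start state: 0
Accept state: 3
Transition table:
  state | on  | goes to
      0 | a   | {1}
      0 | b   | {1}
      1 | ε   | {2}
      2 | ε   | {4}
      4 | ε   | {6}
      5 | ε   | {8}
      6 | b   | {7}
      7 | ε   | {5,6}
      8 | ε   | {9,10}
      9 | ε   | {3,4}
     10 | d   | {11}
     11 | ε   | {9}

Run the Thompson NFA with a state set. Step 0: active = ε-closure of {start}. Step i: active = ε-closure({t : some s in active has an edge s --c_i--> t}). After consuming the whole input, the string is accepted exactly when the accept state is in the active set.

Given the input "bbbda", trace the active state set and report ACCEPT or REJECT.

initial (ε-close {0}): {0}
'b' @ 1: {1,2,4,6}
'b' @ 2: {3,4,5,6,7,8,9,10}  (accept∈set)
'b' @ 3: {3,4,5,6,7,8,9,10}  (accept∈set)
'd' @ 4: {3,4,6,9,11}  (accept∈set)
'a' @ 5: {}  — dead — no transitions
after full input: {}  (accept=3 not in)

Answer: REJECT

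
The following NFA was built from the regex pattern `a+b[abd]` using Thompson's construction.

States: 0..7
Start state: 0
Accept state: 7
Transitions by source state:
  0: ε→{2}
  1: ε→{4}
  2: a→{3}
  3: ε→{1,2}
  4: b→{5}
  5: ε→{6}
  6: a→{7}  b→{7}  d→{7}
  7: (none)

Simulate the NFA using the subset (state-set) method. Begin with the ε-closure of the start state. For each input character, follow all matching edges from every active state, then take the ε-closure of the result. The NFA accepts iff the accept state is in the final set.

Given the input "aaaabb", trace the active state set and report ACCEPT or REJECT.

start: ε-closure({0}) = {0,2}
'a' @ 1: {1,2,3,4}
'a' @ 2: {1,2,3,4}
'a' @ 3: {1,2,3,4}
'a' @ 4: {1,2,3,4}
'b' @ 5: {5,6}
'b' @ 6: {7}  (accept∈set)
after full input: {7}  (accept=7 in)

Answer: ACCEPT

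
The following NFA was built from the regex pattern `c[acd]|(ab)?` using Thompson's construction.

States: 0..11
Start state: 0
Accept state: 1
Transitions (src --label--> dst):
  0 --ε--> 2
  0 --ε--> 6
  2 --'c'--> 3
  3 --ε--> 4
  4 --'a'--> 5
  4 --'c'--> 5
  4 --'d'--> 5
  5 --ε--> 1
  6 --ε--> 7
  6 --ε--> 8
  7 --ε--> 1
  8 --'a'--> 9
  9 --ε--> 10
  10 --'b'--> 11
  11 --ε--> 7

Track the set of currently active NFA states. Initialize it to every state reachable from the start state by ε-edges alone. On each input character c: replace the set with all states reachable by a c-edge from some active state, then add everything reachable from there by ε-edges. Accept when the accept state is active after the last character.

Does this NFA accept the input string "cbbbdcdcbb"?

initial (ε-close {0}): {0,1,2,6,7,8}
'c' @ 1: {3,4}
'b' @ 2: {}  — dead — no transitions
rest 'bbdcdcbb' ignored (set empty)
final: {}; accept 1 not in set

Answer: REJECT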